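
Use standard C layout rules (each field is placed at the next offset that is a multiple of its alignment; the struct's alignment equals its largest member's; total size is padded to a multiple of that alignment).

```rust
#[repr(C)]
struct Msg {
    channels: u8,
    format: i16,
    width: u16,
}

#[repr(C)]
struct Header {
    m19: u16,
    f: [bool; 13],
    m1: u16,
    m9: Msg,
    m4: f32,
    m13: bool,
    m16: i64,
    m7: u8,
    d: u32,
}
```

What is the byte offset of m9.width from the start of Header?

22

Msg: 0..1  channels  (1B, 1-aligned); 1..2  -- padding (1B); 2..4  format  (2B, 2-aligned); 4..6  width  (2B, 2-aligned); sizeof = 6, alignof = 2
0..2  m19  (2B, 2-aligned)
2..15  f  (13B, 1-aligned)
15..16  -- padding (1B)
16..18  m1  (2B, 2-aligned)
18..24  m9  (6B, 2-aligned)
within Msg: width at 4
18 + 4 = 22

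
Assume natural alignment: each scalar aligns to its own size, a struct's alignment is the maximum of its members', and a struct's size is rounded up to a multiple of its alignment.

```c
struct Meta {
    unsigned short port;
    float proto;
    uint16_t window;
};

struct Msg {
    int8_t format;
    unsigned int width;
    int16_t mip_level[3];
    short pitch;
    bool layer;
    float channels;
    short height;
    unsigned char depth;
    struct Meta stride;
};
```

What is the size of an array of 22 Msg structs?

880

Meta: 0..2  port  (2B, 2-aligned); 2..4  -- padding (2B); 4..8  proto  (4B, 4-aligned); 8..10  window  (2B, 2-aligned); 10..12  -- tail padding (2B); sizeof = 12, alignof = 4
0..1  format  (1B, 1-aligned)
1..4  -- padding (3B)
4..8  width  (4B, 4-aligned)
8..14  mip_level  (6B, 2-aligned)
14..16  pitch  (2B, 2-aligned)
16..17  layer  (1B, 1-aligned)
17..20  -- padding (3B)
20..24  channels  (4B, 4-aligned)
24..26  height  (2B, 2-aligned)
26..27  depth  (1B, 1-aligned)
27..28  -- padding (1B)
28..40  stride  (12B, 4-aligned)
sizeof = 40, alignof = 4
array of 22: 22 × 40 = 880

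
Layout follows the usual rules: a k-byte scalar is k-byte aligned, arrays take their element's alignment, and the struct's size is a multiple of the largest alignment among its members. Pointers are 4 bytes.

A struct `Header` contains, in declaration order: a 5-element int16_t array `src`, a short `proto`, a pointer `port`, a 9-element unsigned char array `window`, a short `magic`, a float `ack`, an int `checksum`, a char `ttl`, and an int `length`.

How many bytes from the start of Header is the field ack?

src at 0 (size 10, align 2) → ends 10
proto at 10 (size 2, align 2) → ends 12
port at 12 (size 4, align 4) → ends 16
window at 16 (size 9, align 1) → ends 25
pad 1 to align 2 for magic
magic at 26 (size 2, align 2) → ends 28
ack at 28 (size 4, align 4) → ends 32

28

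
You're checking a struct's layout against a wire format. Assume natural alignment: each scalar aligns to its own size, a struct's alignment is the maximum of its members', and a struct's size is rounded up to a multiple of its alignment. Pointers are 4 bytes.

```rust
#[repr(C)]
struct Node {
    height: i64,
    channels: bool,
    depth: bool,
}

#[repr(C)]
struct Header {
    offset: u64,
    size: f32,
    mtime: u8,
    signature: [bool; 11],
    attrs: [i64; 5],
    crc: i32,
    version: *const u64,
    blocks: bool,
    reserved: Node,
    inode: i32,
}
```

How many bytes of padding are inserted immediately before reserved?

7

Node: @0: height [8B, align 8] → 8; @8: channels [1B, align 1] → 9; @9: depth [1B, align 1] → 10; +6 tail pad (align 8); size 16, align 8
@0: offset [8B, align 8] → 8
@8: size [4B, align 4] → 12
@12: mtime [1B, align 1] → 13
@13: signature [11B, align 1] → 24
@24: attrs [40B, align 8] → 64
@64: crc [4B, align 4] → 68
@68: version [4B, align 4] → 72
@72: blocks [1B, align 1] → 73
+7 pad (align 8)
@80: reserved [16B, align 8] → 96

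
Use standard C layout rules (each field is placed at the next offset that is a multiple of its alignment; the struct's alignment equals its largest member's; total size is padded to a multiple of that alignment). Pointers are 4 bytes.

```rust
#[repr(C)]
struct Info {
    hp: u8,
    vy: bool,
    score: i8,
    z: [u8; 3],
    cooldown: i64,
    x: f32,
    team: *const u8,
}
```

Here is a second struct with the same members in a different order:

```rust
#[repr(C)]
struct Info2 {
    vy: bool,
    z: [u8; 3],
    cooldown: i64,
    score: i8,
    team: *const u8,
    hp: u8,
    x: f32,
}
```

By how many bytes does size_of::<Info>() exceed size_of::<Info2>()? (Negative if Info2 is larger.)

-8

@0: hp [1B, align 1] → 1
@1: vy [1B, align 1] → 2
@2: score [1B, align 1] → 3
@3: z [3B, align 1] → 6
+2 pad (align 8)
@8: cooldown [8B, align 8] → 16
@16: x [4B, align 4] → 20
@20: team [4B, align 4] → 24
size 24, align 8
— Info2 —
@0: vy [1B, align 1] → 1
@1: z [3B, align 1] → 4
+4 pad (align 8)
@8: cooldown [8B, align 8] → 16
@16: score [1B, align 1] → 17
+3 pad (align 4)
@20: team [4B, align 4] → 24
@24: hp [1B, align 1] → 25
+3 pad (align 4)
@28: x [4B, align 4] → 32
size 32, align 8
24 − 32 = -8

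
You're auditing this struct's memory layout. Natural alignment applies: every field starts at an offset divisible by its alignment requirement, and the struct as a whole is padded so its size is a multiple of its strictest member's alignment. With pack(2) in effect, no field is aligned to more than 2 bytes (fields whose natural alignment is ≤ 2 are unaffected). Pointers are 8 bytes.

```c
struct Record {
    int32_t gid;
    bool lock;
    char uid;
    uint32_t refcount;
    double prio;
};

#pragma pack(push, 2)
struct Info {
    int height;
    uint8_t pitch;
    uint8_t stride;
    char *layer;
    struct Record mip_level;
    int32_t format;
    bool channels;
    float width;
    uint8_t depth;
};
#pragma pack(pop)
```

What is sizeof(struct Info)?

Record: @0: gid [4B, align 4] → 4; @4: lock [1B, align 1] → 5; @5: uid [1B, align 1] → 6; +2 pad (align 4); @8: refcount [4B, align 4] → 12; +4 pad (align 8); @16: prio [8B, align 8] → 24; size 24, align 8
@0: height [4B, align 2] → 4
@4: pitch [1B, align 1] → 5
@5: stride [1B, align 1] → 6
@6: layer [8B, align 2] → 14
@14: mip_level [24B, align 2] → 38
@38: format [4B, align 2] → 42
@42: channels [1B, align 1] → 43
+1 pad (align 2)
@44: width [4B, align 2] → 48
@48: depth [1B, align 1] → 49
+1 tail pad (align 2)
size 50, align 2

50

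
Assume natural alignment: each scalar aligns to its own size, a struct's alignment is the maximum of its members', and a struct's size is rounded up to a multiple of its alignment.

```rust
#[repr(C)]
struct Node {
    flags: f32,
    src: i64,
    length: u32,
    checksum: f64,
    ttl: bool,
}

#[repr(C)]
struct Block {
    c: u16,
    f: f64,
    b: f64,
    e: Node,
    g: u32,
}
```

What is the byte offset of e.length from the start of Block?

40

Node: flags at 0 (size 4, align 4) → ends 4; pad 4 to align 8 for src; src at 8 (size 8, align 8) → ends 16; length at 16 (size 4, align 4) → ends 20; pad 4 to align 8 for checksum; checksum at 24 (size 8, align 8) → ends 32; ttl at 32 (size 1, align 1) → ends 33; tail pad 7 to reach multiple of 8; total 40 bytes, alignment 8
c at 0 (size 2, align 2) → ends 2
pad 6 to align 8 for f
f at 8 (size 8, align 8) → ends 16
b at 16 (size 8, align 8) → ends 24
e at 24 (size 40, align 8) → ends 64
within Node: length at 16
24 + 16 = 40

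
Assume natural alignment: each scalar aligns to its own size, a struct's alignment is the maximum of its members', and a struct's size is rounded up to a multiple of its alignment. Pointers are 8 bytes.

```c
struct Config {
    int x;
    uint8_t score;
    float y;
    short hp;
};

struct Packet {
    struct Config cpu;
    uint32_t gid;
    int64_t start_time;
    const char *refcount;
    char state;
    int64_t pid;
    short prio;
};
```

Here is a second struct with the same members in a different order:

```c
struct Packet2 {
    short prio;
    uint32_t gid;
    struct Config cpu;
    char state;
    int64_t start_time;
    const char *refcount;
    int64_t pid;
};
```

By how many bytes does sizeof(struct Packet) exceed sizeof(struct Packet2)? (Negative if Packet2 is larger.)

8

Config: 0..4  x  (4B, 4-aligned); 4..5  score  (1B, 1-aligned); 5..8  -- padding (3B); 8..12  y  (4B, 4-aligned); 12..14  hp  (2B, 2-aligned); 14..16  -- tail padding (2B); sizeof = 16, alignof = 4
0..16  cpu  (16B, 4-aligned)
16..20  gid  (4B, 4-aligned)
20..24  -- padding (4B)
24..32  start_time  (8B, 8-aligned)
32..40  refcount  (8B, 8-aligned)
40..41  state  (1B, 1-aligned)
41..48  -- padding (7B)
48..56  pid  (8B, 8-aligned)
56..58  prio  (2B, 2-aligned)
58..64  -- tail padding (6B)
sizeof = 64, alignof = 8
— Packet2 —
0..2  prio  (2B, 2-aligned)
2..4  -- padding (2B)
4..8  gid  (4B, 4-aligned)
8..24  cpu  (16B, 4-aligned)
24..25  state  (1B, 1-aligned)
25..32  -- padding (7B)
32..40  start_time  (8B, 8-aligned)
40..48  refcount  (8B, 8-aligned)
48..56  pid  (8B, 8-aligned)
sizeof = 56, alignof = 8
64 − 56 = 8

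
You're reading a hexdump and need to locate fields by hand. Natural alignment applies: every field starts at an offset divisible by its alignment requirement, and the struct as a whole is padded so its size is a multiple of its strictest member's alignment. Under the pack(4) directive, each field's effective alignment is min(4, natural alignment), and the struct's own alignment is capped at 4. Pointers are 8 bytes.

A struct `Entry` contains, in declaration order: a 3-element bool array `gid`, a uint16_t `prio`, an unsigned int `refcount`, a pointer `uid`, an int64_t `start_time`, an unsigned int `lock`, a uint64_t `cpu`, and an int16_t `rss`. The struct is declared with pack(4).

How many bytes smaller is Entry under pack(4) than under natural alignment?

natural layout:
  gid at 0 (size 3, align 1) → ends 3
  pad 1 to align 2 for prio
  prio at 4 (size 2, align 2) → ends 6
  pad 2 to align 4 for refcount
  refcount at 8 (size 4, align 4) → ends 12
  pad 4 to align 8 for uid
  uid at 16 (size 8, align 8) → ends 24
  start_time at 24 (size 8, align 8) → ends 32
  lock at 32 (size 4, align 4) → ends 36
  pad 4 to align 8 for cpu
  cpu at 40 (size 8, align 8) → ends 48
  rss at 48 (size 2, align 2) → ends 50
  tail pad 6 to reach multiple of 8
  total 56 bytes, alignment 8
packed(4) layout:
  gid at 0 (size 3, align 1) → ends 3
  pad 1 to align 2 for prio
  prio at 4 (size 2, align 2) → ends 6
  pad 2 to align 4 for refcount
  refcount at 8 (size 4, align 4) → ends 12
  uid at 12 (size 8, align 4) → ends 20
  start_time at 20 (size 8, align 4) → ends 28
  lock at 28 (size 4, align 4) → ends 32
  cpu at 32 (size 8, align 4) → ends 40
  rss at 40 (size 2, align 2) → ends 42
  tail pad 2 to reach multiple of 4
  total 44 bytes, alignment 4
56 − 44 = 12

12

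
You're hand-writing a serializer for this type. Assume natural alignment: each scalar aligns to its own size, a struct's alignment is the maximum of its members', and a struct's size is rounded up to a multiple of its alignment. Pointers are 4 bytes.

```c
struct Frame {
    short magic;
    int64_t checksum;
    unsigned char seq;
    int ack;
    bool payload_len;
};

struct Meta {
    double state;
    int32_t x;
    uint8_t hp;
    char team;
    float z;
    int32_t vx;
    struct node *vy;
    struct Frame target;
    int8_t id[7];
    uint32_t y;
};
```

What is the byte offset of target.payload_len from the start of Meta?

Frame: @0: magic [2B, align 2] → 2; +6 pad (align 8); @8: checksum [8B, align 8] → 16; @16: seq [1B, align 1] → 17; +3 pad (align 4); @20: ack [4B, align 4] → 24; @24: payload_len [1B, align 1] → 25; +7 tail pad (align 8); size 32, align 8
@0: state [8B, align 8] → 8
@8: x [4B, align 4] → 12
@12: hp [1B, align 1] → 13
@13: team [1B, align 1] → 14
+2 pad (align 4)
@16: z [4B, align 4] → 20
@20: vx [4B, align 4] → 24
@24: vy [4B, align 4] → 28
+4 pad (align 8)
@32: target [32B, align 8] → 64
within Frame: payload_len at 24
32 + 24 = 56

56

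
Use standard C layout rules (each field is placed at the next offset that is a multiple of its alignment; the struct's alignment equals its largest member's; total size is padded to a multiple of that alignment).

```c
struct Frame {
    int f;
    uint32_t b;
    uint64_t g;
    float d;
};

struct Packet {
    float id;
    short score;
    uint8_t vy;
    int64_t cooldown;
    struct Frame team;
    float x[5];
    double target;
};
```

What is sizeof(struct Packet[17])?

Frame: 0..4  f  (4B, 4-aligned); 4..8  b  (4B, 4-aligned); 8..16  g  (8B, 8-aligned); 16..20  d  (4B, 4-aligned); 20..24  -- tail padding (4B); sizeof = 24, alignof = 8
0..4  id  (4B, 4-aligned)
4..6  score  (2B, 2-aligned)
6..7  vy  (1B, 1-aligned)
7..8  -- padding (1B)
8..16  cooldown  (8B, 8-aligned)
16..40  team  (24B, 8-aligned)
40..60  x  (20B, 4-aligned)
60..64  -- padding (4B)
64..72  target  (8B, 8-aligned)
sizeof = 72, alignof = 8
array of 17: 17 × 72 = 1224

1224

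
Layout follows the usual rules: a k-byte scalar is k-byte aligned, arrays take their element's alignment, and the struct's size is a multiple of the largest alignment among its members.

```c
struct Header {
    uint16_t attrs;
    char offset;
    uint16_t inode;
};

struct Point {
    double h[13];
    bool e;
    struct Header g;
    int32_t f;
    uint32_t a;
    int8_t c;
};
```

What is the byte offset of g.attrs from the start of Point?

106

Header: attrs at 0 (size 2, align 2) → ends 2; offset at 2 (size 1, align 1) → ends 3; pad 1 to align 2 for inode; inode at 4 (size 2, align 2) → ends 6; total 6 bytes, alignment 2
h at 0 (size 104, align 8) → ends 104
e at 104 (size 1, align 1) → ends 105
pad 1 to align 2 for g
g at 106 (size 6, align 2) → ends 112
within Header: attrs at 0
106 + 0 = 106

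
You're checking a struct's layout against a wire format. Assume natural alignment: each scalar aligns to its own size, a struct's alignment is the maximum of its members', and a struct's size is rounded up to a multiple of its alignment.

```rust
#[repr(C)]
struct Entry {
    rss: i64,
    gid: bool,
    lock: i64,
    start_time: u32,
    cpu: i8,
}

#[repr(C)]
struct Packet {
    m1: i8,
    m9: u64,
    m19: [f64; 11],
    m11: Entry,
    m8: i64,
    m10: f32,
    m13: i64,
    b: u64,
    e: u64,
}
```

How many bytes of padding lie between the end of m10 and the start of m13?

4

Entry: rss at 0 (size 8, align 8) → ends 8; gid at 8 (size 1, align 1) → ends 9; pad 7 to align 8 for lock; lock at 16 (size 8, align 8) → ends 24; start_time at 24 (size 4, align 4) → ends 28; cpu at 28 (size 1, align 1) → ends 29; tail pad 3 to reach multiple of 8; total 32 bytes, alignment 8
m1 at 0 (size 1, align 1) → ends 1
pad 7 to align 8 for m9
m9 at 8 (size 8, align 8) → ends 16
m19 at 16 (size 88, align 8) → ends 104
m11 at 104 (size 32, align 8) → ends 136
m8 at 136 (size 8, align 8) → ends 144
m10 at 144 (size 4, align 4) → ends 148
pad 4 to align 8 for m13
m13 at 152 (size 8, align 8) → ends 160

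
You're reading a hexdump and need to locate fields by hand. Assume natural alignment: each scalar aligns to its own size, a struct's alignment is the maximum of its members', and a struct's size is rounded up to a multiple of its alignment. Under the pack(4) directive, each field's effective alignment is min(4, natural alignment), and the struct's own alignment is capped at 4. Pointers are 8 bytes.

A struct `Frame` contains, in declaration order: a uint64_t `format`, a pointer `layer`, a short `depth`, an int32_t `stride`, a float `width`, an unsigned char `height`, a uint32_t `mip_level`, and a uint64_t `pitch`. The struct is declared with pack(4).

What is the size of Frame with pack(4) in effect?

44

0..8  format  (8B, 4-aligned)
8..16  layer  (8B, 4-aligned)
16..18  depth  (2B, 2-aligned)
18..20  -- padding (2B)
20..24  stride  (4B, 4-aligned)
24..28  width  (4B, 4-aligned)
28..29  height  (1B, 1-aligned)
29..32  -- padding (3B)
32..36  mip_level  (4B, 4-aligned)
36..44  pitch  (8B, 4-aligned)
sizeof = 44, alignof = 4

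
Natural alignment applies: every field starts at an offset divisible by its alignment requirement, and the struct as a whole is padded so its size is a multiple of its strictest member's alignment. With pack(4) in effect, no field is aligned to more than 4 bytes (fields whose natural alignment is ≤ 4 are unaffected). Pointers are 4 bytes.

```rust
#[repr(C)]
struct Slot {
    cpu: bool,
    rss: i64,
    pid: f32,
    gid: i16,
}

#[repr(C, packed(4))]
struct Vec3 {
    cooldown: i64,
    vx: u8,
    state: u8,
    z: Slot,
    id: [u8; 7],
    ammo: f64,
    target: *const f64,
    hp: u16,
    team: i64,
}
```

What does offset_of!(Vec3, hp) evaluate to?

Slot: @0: cpu [1B, align 1] → 1; +7 pad (align 8); @8: rss [8B, align 8] → 16; @16: pid [4B, align 4] → 20; @20: gid [2B, align 2] → 22; +2 tail pad (align 8); size 24, align 8
@0: cooldown [8B, align 4] → 8
@8: vx [1B, align 1] → 9
@9: state [1B, align 1] → 10
+2 pad (align 4)
@12: z [24B, align 4] → 36
@36: id [7B, align 1] → 43
+1 pad (align 4)
@44: ammo [8B, align 4] → 52
@52: target [4B, align 4] → 56
@56: hp [2B, align 2] → 58

56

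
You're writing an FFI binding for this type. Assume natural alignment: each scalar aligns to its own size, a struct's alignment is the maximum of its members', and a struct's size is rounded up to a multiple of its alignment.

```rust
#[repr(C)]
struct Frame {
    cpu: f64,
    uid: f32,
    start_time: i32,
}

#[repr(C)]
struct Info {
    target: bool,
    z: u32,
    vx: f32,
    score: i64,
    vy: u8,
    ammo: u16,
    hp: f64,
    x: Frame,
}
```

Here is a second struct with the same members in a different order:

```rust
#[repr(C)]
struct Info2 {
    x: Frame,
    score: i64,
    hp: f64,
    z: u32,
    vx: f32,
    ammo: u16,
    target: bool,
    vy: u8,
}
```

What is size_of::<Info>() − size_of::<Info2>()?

Frame: @0: cpu [8B, align 8] → 8; @8: uid [4B, align 4] → 12; @12: start_time [4B, align 4] → 16; size 16, align 8
@0: target [1B, align 1] → 1
+3 pad (align 4)
@4: z [4B, align 4] → 8
@8: vx [4B, align 4] → 12
+4 pad (align 8)
@16: score [8B, align 8] → 24
@24: vy [1B, align 1] → 25
+1 pad (align 2)
@26: ammo [2B, align 2] → 28
+4 pad (align 8)
@32: hp [8B, align 8] → 40
@40: x [16B, align 8] → 56
size 56, align 8
— Info2 —
@0: x [16B, align 8] → 16
@16: score [8B, align 8] → 24
@24: hp [8B, align 8] → 32
@32: z [4B, align 4] → 36
@36: vx [4B, align 4] → 40
@40: ammo [2B, align 2] → 42
@42: target [1B, align 1] → 43
@43: vy [1B, align 1] → 44
+4 tail pad (align 8)
size 48, align 8
56 − 48 = 8

8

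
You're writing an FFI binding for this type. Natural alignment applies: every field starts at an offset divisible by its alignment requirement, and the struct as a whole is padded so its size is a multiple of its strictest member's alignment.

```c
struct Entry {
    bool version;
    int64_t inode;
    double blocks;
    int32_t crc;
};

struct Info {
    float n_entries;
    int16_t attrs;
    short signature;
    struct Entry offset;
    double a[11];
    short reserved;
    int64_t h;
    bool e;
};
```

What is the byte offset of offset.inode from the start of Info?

Entry: @0: version [1B, align 1] → 1; +7 pad (align 8); @8: inode [8B, align 8] → 16; @16: blocks [8B, align 8] → 24; @24: crc [4B, align 4] → 28; +4 tail pad (align 8); size 32, align 8
@0: n_entries [4B, align 4] → 4
@4: attrs [2B, align 2] → 6
@6: signature [2B, align 2] → 8
@8: offset [32B, align 8] → 40
within Entry: inode at 8
8 + 8 = 16

16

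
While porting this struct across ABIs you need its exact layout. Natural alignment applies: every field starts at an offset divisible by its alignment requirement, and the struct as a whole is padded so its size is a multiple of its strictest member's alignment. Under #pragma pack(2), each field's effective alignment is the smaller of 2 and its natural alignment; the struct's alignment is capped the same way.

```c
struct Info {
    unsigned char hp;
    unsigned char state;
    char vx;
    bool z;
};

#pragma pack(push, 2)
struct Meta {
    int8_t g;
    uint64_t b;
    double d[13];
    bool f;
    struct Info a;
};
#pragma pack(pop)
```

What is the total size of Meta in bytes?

120 bytes

Info: hp at 0 (size 1, align 1) → ends 1; state at 1 (size 1, align 1) → ends 2; vx at 2 (size 1, align 1) → ends 3; z at 3 (size 1, align 1) → ends 4; total 4 bytes, alignment 1
g at 0 (size 1, align 1) → ends 1
pad 1 to align 2 for b
b at 2 (size 8, align 2) → ends 10
d at 10 (size 104, align 2) → ends 114
f at 114 (size 1, align 1) → ends 115
a at 115 (size 4, align 1) → ends 119
tail pad 1 to reach multiple of 2
total 120 bytes, alignment 2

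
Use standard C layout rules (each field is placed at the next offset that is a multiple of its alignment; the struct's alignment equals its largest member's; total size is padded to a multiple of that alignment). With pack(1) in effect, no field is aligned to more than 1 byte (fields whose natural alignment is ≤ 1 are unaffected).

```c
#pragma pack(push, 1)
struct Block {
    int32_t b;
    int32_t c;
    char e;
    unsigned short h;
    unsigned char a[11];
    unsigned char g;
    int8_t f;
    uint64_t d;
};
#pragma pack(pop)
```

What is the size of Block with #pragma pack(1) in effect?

b at 0 (size 4, align 1) → ends 4
c at 4 (size 4, align 1) → ends 8
e at 8 (size 1, align 1) → ends 9
h at 9 (size 2, align 1) → ends 11
a at 11 (size 11, align 1) → ends 22
g at 22 (size 1, align 1) → ends 23
f at 23 (size 1, align 1) → ends 24
d at 24 (size 8, align 1) → ends 32
total 32 bytes, alignment 1

32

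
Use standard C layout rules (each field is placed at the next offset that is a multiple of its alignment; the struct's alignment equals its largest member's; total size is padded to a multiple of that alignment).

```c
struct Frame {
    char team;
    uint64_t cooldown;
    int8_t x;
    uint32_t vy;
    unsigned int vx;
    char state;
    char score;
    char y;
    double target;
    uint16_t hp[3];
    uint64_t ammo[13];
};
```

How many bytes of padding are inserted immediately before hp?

0

0..1  team  (1B, 1-aligned)
1..8  -- padding (7B)
8..16  cooldown  (8B, 8-aligned)
16..17  x  (1B, 1-aligned)
17..20  -- padding (3B)
20..24  vy  (4B, 4-aligned)
24..28  vx  (4B, 4-aligned)
28..29  state  (1B, 1-aligned)
29..30  score  (1B, 1-aligned)
30..31  y  (1B, 1-aligned)
31..32  -- padding (1B)
32..40  target  (8B, 8-aligned)
40..46  hp  (6B, 2-aligned)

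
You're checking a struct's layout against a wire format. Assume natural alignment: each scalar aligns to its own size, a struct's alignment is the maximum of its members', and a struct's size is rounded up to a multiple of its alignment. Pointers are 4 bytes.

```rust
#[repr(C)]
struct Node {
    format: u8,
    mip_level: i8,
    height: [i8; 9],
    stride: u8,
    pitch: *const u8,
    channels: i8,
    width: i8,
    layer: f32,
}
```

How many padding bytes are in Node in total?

0..1  format  (1B, 1-aligned)
1..2  mip_level  (1B, 1-aligned)
2..11  height  (9B, 1-aligned)
11..12  stride  (1B, 1-aligned)
12..16  pitch  (4B, 4-aligned)
16..17  channels  (1B, 1-aligned)
17..18  width  (1B, 1-aligned)
18..20  -- padding (2B)
20..24  layer  (4B, 4-aligned)
sizeof = 24, alignof = 4
data bytes 22, size 24 → padding 2

2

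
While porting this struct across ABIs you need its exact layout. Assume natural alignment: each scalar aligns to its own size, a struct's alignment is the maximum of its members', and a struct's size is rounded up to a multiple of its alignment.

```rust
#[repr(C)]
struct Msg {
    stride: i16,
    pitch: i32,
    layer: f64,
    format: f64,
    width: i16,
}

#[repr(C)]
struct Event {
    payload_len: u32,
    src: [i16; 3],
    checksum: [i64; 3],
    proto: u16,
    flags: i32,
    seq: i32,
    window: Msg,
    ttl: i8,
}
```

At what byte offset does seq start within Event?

Msg: @0: stride [2B, align 2] → 2; +2 pad (align 4); @4: pitch [4B, align 4] → 8; @8: layer [8B, align 8] → 16; @16: format [8B, align 8] → 24; @24: width [2B, align 2] → 26; +6 tail pad (align 8); size 32, align 8
@0: payload_len [4B, align 4] → 4
@4: src [6B, align 2] → 10
+6 pad (align 8)
@16: checksum [24B, align 8] → 40
@40: proto [2B, align 2] → 42
+2 pad (align 4)
@44: flags [4B, align 4] → 48
@48: seq [4B, align 4] → 52

48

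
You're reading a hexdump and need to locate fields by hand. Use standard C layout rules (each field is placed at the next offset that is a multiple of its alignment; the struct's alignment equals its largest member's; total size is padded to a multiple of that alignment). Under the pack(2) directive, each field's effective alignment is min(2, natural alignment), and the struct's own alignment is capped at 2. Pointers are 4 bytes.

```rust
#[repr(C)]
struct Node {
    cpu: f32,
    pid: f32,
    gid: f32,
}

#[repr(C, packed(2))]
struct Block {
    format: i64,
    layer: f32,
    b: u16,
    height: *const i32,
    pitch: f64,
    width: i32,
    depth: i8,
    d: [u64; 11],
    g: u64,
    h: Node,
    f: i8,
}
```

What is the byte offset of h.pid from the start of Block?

132

Node: cpu at 0 (size 4, align 4) → ends 4; pid at 4 (size 4, align 4) → ends 8; gid at 8 (size 4, align 4) → ends 12; total 12 bytes, alignment 4
format at 0 (size 8, align 2) → ends 8
layer at 8 (size 4, align 2) → ends 12
b at 12 (size 2, align 2) → ends 14
height at 14 (size 4, align 2) → ends 18
pitch at 18 (size 8, align 2) → ends 26
width at 26 (size 4, align 2) → ends 30
depth at 30 (size 1, align 1) → ends 31
pad 1 to align 2 for d
d at 32 (size 88, align 2) → ends 120
g at 120 (size 8, align 2) → ends 128
h at 128 (size 12, align 2) → ends 140
within Node: pid at 4
128 + 4 = 132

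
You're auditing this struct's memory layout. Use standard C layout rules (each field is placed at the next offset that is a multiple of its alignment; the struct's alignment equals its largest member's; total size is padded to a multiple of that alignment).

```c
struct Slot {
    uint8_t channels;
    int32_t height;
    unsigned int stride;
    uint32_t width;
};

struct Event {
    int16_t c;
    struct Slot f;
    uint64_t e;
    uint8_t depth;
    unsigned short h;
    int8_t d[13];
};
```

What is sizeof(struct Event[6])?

336

Slot: 0..1  channels  (1B, 1-aligned); 1..4  -- padding (3B); 4..8  height  (4B, 4-aligned); 8..12  stride  (4B, 4-aligned); 12..16  width  (4B, 4-aligned); sizeof = 16, alignof = 4
0..2  c  (2B, 2-aligned)
2..4  -- padding (2B)
4..20  f  (16B, 4-aligned)
20..24  -- padding (4B)
24..32  e  (8B, 8-aligned)
32..33  depth  (1B, 1-aligned)
33..34  -- padding (1B)
34..36  h  (2B, 2-aligned)
36..49  d  (13B, 1-aligned)
49..56  -- tail padding (7B)
sizeof = 56, alignof = 8
array of 6: 6 × 56 = 336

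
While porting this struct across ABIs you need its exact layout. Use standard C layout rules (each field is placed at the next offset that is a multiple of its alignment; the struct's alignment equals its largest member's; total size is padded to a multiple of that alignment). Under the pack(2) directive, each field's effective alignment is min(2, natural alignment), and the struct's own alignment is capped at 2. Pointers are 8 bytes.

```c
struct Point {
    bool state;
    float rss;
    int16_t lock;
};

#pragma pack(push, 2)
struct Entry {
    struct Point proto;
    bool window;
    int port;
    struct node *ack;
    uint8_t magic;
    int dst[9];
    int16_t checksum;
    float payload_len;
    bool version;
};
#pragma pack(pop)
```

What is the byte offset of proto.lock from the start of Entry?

8

Point: 0..1  state  (1B, 1-aligned); 1..4  -- padding (3B); 4..8  rss  (4B, 4-aligned); 8..10  lock  (2B, 2-aligned); 10..12  -- tail padding (2B); sizeof = 12, alignof = 4
0..12  proto  (12B, 2-aligned)
within Point: lock at 8
0 + 8 = 8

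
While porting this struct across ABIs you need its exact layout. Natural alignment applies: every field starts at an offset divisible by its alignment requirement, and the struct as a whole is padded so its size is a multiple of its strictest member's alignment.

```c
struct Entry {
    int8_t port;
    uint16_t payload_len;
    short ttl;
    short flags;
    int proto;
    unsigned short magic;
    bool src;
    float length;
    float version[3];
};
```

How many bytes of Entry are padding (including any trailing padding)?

2

port at 0 (size 1, align 1) → ends 1
pad 1 to align 2 for payload_len
payload_len at 2 (size 2, align 2) → ends 4
ttl at 4 (size 2, align 2) → ends 6
flags at 6 (size 2, align 2) → ends 8
proto at 8 (size 4, align 4) → ends 12
magic at 12 (size 2, align 2) → ends 14
src at 14 (size 1, align 1) → ends 15
pad 1 to align 4 for length
length at 16 (size 4, align 4) → ends 20
version at 20 (size 12, align 4) → ends 32
total 32 bytes, alignment 4
data bytes 30, size 32 → padding 2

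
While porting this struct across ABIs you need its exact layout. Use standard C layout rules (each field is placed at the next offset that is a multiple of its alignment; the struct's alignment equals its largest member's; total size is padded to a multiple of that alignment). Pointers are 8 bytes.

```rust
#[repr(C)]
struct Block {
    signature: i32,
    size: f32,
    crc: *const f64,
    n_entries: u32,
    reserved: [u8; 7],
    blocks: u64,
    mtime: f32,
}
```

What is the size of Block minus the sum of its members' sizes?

9

0..4  signature  (4B, 4-aligned)
4..8  size  (4B, 4-aligned)
8..16  crc  (8B, 8-aligned)
16..20  n_entries  (4B, 4-aligned)
20..27  reserved  (7B, 1-aligned)
27..32  -- padding (5B)
32..40  blocks  (8B, 8-aligned)
40..44  mtime  (4B, 4-aligned)
44..48  -- tail padding (4B)
sizeof = 48, alignof = 8
data bytes 39, size 48 → padding 9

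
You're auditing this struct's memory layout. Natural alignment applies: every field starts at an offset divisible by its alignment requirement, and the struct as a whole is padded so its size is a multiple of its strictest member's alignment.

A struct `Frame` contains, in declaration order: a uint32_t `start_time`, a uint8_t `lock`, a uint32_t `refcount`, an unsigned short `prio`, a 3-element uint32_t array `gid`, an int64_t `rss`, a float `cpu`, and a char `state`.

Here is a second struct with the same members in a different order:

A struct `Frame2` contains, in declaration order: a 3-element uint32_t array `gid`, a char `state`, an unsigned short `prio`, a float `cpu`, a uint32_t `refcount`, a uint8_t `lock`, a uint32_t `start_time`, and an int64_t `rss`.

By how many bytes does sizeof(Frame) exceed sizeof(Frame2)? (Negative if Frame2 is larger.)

@0: start_time [4B, align 4] → 4
@4: lock [1B, align 1] → 5
+3 pad (align 4)
@8: refcount [4B, align 4] → 12
@12: prio [2B, align 2] → 14
+2 pad (align 4)
@16: gid [12B, align 4] → 28
+4 pad (align 8)
@32: rss [8B, align 8] → 40
@40: cpu [4B, align 4] → 44
@44: state [1B, align 1] → 45
+3 tail pad (align 8)
size 48, align 8
— Frame2 —
@0: gid [12B, align 4] → 12
@12: state [1B, align 1] → 13
+1 pad (align 2)
@14: prio [2B, align 2] → 16
@16: cpu [4B, align 4] → 20
@20: refcount [4B, align 4] → 24
@24: lock [1B, align 1] → 25
+3 pad (align 4)
@28: start_time [4B, align 4] → 32
@32: rss [8B, align 8] → 40
size 40, align 8
48 − 40 = 8

8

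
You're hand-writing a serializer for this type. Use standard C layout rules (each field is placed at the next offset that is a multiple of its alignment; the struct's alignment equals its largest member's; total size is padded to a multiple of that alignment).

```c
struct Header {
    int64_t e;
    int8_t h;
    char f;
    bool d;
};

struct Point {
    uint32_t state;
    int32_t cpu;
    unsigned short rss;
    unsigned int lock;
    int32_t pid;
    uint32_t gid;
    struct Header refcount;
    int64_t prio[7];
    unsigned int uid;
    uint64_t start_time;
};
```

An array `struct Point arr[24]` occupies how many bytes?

2688

Header: e at 0 (size 8, align 8) → ends 8; h at 8 (size 1, align 1) → ends 9; f at 9 (size 1, align 1) → ends 10; d at 10 (size 1, align 1) → ends 11; tail pad 5 to reach multiple of 8; total 16 bytes, alignment 8
state at 0 (size 4, align 4) → ends 4
cpu at 4 (size 4, align 4) → ends 8
rss at 8 (size 2, align 2) → ends 10
pad 2 to align 4 for lock
lock at 12 (size 4, align 4) → ends 16
pid at 16 (size 4, align 4) → ends 20
gid at 20 (size 4, align 4) → ends 24
refcount at 24 (size 16, align 8) → ends 40
prio at 40 (size 56, align 8) → ends 96
uid at 96 (size 4, align 4) → ends 100
pad 4 to align 8 for start_time
start_time at 104 (size 8, align 8) → ends 112
total 112 bytes, alignment 8
array of 24: 24 × 112 = 2688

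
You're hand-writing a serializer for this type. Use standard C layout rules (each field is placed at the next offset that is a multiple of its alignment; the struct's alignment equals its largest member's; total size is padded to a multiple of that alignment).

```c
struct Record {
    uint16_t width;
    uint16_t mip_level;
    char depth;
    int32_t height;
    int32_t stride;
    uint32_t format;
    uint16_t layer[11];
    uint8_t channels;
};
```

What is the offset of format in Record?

16

0..2  width  (2B, 2-aligned)
2..4  mip_level  (2B, 2-aligned)
4..5  depth  (1B, 1-aligned)
5..8  -- padding (3B)
8..12  height  (4B, 4-aligned)
12..16  stride  (4B, 4-aligned)
16..20  format  (4B, 4-aligned)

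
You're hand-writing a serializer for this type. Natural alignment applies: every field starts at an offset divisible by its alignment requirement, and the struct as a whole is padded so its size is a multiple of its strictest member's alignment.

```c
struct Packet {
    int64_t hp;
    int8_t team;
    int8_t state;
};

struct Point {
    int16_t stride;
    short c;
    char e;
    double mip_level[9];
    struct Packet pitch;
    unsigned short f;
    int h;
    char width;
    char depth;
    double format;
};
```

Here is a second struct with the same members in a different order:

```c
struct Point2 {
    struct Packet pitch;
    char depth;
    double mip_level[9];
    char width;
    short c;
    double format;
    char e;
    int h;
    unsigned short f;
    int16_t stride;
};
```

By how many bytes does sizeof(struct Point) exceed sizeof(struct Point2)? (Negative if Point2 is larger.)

Packet: 0..8  hp  (8B, 8-aligned); 8..9  team  (1B, 1-aligned); 9..10  state  (1B, 1-aligned); 10..16  -- tail padding (6B); sizeof = 16, alignof = 8
0..2  stride  (2B, 2-aligned)
2..4  c  (2B, 2-aligned)
4..5  e  (1B, 1-aligned)
5..8  -- padding (3B)
8..80  mip_level  (72B, 8-aligned)
80..96  pitch  (16B, 8-aligned)
96..98  f  (2B, 2-aligned)
98..100  -- padding (2B)
100..104  h  (4B, 4-aligned)
104..105  width  (1B, 1-aligned)
105..106  depth  (1B, 1-aligned)
106..112  -- padding (6B)
112..120  format  (8B, 8-aligned)
sizeof = 120, alignof = 8
— Point2 —
0..16  pitch  (16B, 8-aligned)
16..17  depth  (1B, 1-aligned)
17..24  -- padding (7B)
24..96  mip_level  (72B, 8-aligned)
96..97  width  (1B, 1-aligned)
97..98  -- padding (1B)
98..100  c  (2B, 2-aligned)
100..104  -- padding (4B)
104..112  format  (8B, 8-aligned)
112..113  e  (1B, 1-aligned)
113..116  -- padding (3B)
116..120  h  (4B, 4-aligned)
120..122  f  (2B, 2-aligned)
122..124  stride  (2B, 2-aligned)
124..128  -- tail padding (4B)
sizeof = 128, alignof = 8
120 − 128 = -8

-8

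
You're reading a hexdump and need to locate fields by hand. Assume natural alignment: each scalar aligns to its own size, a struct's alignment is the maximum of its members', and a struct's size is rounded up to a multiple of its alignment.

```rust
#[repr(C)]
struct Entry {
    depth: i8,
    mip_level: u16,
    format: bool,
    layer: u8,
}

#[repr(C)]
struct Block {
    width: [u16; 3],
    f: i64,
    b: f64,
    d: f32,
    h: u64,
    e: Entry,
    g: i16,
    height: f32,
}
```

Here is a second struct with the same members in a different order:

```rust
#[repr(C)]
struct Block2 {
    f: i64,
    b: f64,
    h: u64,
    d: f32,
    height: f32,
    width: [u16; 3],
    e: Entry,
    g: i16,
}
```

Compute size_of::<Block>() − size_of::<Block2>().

8

Entry: @0: depth [1B, align 1] → 1; +1 pad (align 2); @2: mip_level [2B, align 2] → 4; @4: format [1B, align 1] → 5; @5: layer [1B, align 1] → 6; size 6, align 2
@0: width [6B, align 2] → 6
+2 pad (align 8)
@8: f [8B, align 8] → 16
@16: b [8B, align 8] → 24
@24: d [4B, align 4] → 28
+4 pad (align 8)
@32: h [8B, align 8] → 40
@40: e [6B, align 2] → 46
@46: g [2B, align 2] → 48
@48: height [4B, align 4] → 52
+4 tail pad (align 8)
size 56, align 8
— Block2 —
@0: f [8B, align 8] → 8
@8: b [8B, align 8] → 16
@16: h [8B, align 8] → 24
@24: d [4B, align 4] → 28
@28: height [4B, align 4] → 32
@32: width [6B, align 2] → 38
@38: e [6B, align 2] → 44
@44: g [2B, align 2] → 46
+2 tail pad (align 8)
size 48, align 8
56 − 48 = 8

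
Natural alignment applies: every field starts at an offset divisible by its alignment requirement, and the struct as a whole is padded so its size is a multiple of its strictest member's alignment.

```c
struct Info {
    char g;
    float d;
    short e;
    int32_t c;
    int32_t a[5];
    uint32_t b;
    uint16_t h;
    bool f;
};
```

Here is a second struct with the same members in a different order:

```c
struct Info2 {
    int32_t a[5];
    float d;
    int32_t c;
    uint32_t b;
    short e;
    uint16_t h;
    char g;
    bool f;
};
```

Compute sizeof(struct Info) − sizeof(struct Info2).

@0: g [1B, align 1] → 1
+3 pad (align 4)
@4: d [4B, align 4] → 8
@8: e [2B, align 2] → 10
+2 pad (align 4)
@12: c [4B, align 4] → 16
@16: a [20B, align 4] → 36
@36: b [4B, align 4] → 40
@40: h [2B, align 2] → 42
@42: f [1B, align 1] → 43
+1 tail pad (align 4)
size 44, align 4
— Info2 —
@0: a [20B, align 4] → 20
@20: d [4B, align 4] → 24
@24: c [4B, align 4] → 28
@28: b [4B, align 4] → 32
@32: e [2B, align 2] → 34
@34: h [2B, align 2] → 36
@36: g [1B, align 1] → 37
@37: f [1B, align 1] → 38
+2 tail pad (align 4)
size 40, align 4
44 − 40 = 4

4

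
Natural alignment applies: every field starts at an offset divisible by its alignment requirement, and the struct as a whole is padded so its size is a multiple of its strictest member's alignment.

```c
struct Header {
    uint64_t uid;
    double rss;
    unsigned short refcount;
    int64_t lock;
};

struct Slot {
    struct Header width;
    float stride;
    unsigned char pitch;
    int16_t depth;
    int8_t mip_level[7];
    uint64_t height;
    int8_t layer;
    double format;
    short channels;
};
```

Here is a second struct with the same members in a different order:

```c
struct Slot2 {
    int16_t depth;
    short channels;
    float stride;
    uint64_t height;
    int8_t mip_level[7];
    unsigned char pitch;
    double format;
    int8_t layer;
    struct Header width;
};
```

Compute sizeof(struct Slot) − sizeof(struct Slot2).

Header: 0..8  uid  (8B, 8-aligned); 8..16  rss  (8B, 8-aligned); 16..18  refcount  (2B, 2-aligned); 18..24  -- padding (6B); 24..32  lock  (8B, 8-aligned); sizeof = 32, alignof = 8
0..32  width  (32B, 8-aligned)
32..36  stride  (4B, 4-aligned)
36..37  pitch  (1B, 1-aligned)
37..38  -- padding (1B)
38..40  depth  (2B, 2-aligned)
40..47  mip_level  (7B, 1-aligned)
47..48  -- padding (1B)
48..56  height  (8B, 8-aligned)
56..57  layer  (1B, 1-aligned)
57..64  -- padding (7B)
64..72  format  (8B, 8-aligned)
72..74  channels  (2B, 2-aligned)
74..80  -- tail padding (6B)
sizeof = 80, alignof = 8
— Slot2 —
0..2  depth  (2B, 2-aligned)
2..4  channels  (2B, 2-aligned)
4..8  stride  (4B, 4-aligned)
8..16  height  (8B, 8-aligned)
16..23  mip_level  (7B, 1-aligned)
23..24  pitch  (1B, 1-aligned)
24..32  format  (8B, 8-aligned)
32..33  layer  (1B, 1-aligned)
33..40  -- padding (7B)
40..72  width  (32B, 8-aligned)
sizeof = 72, alignof = 8
80 − 72 = 8

8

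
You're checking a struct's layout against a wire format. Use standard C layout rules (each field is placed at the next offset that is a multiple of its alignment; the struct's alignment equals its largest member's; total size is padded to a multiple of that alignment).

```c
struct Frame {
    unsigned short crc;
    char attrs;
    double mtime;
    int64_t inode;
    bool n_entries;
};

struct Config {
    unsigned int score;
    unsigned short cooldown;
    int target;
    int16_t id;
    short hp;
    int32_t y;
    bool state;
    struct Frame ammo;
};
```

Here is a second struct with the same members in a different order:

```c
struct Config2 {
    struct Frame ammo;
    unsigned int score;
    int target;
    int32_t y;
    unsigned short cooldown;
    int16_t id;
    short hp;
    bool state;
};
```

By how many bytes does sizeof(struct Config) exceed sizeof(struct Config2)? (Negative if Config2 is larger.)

0

Frame: @0: crc [2B, align 2] → 2; @2: attrs [1B, align 1] → 3; +5 pad (align 8); @8: mtime [8B, align 8] → 16; @16: inode [8B, align 8] → 24; @24: n_entries [1B, align 1] → 25; +7 tail pad (align 8); size 32, align 8
@0: score [4B, align 4] → 4
@4: cooldown [2B, align 2] → 6
+2 pad (align 4)
@8: target [4B, align 4] → 12
@12: id [2B, align 2] → 14
@14: hp [2B, align 2] → 16
@16: y [4B, align 4] → 20
@20: state [1B, align 1] → 21
+3 pad (align 8)
@24: ammo [32B, align 8] → 56
size 56, align 8
— Config2 —
@0: ammo [32B, align 8] → 32
@32: score [4B, align 4] → 36
@36: target [4B, align 4] → 40
@40: y [4B, align 4] → 44
@44: cooldown [2B, align 2] → 46
@46: id [2B, align 2] → 48
@48: hp [2B, align 2] → 50
@50: state [1B, align 1] → 51
+5 tail pad (align 8)
size 56, align 8
56 − 56 = 0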